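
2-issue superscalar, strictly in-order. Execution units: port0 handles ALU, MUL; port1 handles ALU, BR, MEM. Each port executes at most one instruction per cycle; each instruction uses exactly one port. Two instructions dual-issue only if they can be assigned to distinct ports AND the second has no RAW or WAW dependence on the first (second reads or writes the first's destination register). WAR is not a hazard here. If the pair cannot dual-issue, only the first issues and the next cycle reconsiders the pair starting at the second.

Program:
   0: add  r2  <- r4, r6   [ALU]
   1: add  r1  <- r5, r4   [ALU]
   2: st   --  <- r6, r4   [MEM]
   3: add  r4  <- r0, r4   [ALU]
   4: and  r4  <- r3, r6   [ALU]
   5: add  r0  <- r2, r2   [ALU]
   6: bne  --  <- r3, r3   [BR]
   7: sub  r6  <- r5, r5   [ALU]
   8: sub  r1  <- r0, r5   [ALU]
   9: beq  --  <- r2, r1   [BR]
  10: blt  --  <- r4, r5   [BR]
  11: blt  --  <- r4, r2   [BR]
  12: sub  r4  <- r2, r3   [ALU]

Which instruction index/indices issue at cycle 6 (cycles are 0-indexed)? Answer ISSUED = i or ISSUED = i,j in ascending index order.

#0 head=0: add+add i0/i1 2-wide
#1 head=2: st+add i2/i3 2-wide
#2 head=4: and+add i4/i5 2-wide
#3 head=6: bne+sub i6/i7 2-wide
#4 head=8: sub i8 RAW r1
#5 head=9: beq i9 no-port BR/BR
#6 head=10: blt i10 no-port BR/BR
#7 head=11: blt+sub i11/i12 2-wide

ISSUED = 10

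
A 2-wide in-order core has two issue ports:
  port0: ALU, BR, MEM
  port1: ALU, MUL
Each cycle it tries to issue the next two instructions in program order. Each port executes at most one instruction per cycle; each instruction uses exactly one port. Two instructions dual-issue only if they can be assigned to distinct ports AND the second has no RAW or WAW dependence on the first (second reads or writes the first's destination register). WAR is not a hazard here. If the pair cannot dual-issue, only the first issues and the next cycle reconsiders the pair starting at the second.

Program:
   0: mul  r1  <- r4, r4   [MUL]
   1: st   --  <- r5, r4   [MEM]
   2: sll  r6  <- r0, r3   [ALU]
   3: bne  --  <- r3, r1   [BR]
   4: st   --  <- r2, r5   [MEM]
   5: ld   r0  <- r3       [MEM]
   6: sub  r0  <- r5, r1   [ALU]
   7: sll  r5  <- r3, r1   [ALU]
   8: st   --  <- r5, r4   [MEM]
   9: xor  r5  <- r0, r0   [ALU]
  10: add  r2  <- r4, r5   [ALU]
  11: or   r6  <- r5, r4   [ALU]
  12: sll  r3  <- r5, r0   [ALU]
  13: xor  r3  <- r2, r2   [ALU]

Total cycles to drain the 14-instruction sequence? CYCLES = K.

c0: i0&i1 mul.MUL+st.MEM  dual
c1: i2&i3 sll.ALU+bne.BR  dual
c2: i4 st.MEM  no-port MEM/MEM
c3: i5 ld.MEM  WAW r0
c4: i6&i7 sub.ALU+sll.ALU  dual
c5: i8&i9 st.MEM+xor.ALU  dual
c6: i10&i11 add.ALU+or.ALU  dual
c7: i12 sll.ALU  WAW r3
c8: i13 xor.ALU  tail

CYCLES = 9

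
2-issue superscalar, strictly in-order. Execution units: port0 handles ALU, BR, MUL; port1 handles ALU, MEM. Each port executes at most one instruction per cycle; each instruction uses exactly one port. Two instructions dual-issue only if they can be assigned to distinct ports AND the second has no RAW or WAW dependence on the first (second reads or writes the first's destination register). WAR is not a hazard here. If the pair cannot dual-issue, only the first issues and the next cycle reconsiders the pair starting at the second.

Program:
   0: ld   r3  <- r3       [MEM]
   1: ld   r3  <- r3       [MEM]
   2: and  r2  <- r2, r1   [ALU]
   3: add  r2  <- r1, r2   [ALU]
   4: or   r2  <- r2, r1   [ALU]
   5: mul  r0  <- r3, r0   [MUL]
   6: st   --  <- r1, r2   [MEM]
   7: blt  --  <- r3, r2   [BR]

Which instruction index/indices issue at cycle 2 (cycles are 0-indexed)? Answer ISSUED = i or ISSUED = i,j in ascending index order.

[0] i0  ld  -- no-port MEM/MEM
[1] i1,i2  ld+and  -- 2-wide
[2] i3  add  -- RAW+WAW r2
[3] i4,i5  or+mul  -- 2-wide
[4] i6,i7  st+blt  -- 2-wide

ISSUED = 3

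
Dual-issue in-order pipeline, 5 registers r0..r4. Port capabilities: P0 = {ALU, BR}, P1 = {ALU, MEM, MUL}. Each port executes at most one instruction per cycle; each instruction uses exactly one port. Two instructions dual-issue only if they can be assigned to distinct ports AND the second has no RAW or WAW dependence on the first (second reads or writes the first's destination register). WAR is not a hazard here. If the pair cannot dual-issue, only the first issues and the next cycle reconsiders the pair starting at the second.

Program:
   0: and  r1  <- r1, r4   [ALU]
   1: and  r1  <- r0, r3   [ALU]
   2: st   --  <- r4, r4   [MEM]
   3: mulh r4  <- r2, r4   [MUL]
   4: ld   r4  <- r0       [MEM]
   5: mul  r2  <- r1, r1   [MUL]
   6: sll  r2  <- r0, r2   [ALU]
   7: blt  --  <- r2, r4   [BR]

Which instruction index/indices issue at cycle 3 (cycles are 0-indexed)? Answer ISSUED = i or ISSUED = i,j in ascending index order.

  cy0 -> i0 (and) WAW r1
  cy1 -> i1/i2 (and/st) pair
  cy2 -> i3 (mulh) no-port MUL/MEM
  cy3 -> i4 (ld) no-port MEM/MUL
  cy4 -> i5 (mul) RAW+WAW r2
  cy5 -> i6 (sll) RAW r2
  cy6 -> i7 (blt) tail

ISSUED = 4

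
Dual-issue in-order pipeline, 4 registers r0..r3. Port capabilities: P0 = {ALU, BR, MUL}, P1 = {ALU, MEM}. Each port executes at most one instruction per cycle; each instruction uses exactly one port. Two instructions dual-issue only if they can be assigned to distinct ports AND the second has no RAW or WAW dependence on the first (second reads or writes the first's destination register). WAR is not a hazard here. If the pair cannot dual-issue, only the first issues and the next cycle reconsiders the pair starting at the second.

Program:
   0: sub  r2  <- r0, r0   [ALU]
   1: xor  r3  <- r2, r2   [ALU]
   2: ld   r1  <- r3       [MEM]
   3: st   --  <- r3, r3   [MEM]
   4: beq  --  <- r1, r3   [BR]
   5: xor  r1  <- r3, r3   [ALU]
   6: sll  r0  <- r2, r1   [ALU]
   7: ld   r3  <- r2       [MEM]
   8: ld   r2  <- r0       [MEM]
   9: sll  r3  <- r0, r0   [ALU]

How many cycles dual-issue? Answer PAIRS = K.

PAIRS = 3

c0: i0 sub  RAW r2
c1: i1 xor  RAW r3
c2: i2 ld  no-port MEM/MEM
c3: i3+i4 st beq  pair
c4: i5 xor  RAW r1
c5: i6+i7 sll ld  pair
c6: i8+i9 ld sll  pair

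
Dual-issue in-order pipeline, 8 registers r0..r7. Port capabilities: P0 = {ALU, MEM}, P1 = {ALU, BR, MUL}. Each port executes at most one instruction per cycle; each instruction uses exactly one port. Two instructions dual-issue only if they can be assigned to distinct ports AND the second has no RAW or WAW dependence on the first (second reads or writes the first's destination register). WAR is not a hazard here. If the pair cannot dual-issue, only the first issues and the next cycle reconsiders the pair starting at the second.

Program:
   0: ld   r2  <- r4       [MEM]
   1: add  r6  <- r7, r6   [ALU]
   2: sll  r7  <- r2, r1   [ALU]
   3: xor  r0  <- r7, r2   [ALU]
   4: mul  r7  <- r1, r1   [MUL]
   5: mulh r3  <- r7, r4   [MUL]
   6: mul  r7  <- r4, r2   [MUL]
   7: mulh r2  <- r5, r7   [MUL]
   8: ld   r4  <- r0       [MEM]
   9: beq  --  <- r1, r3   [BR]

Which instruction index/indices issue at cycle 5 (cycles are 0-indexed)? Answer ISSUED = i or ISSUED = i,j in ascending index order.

  cy0 -> i0/i1 (ld/add) pair
  cy1 -> i2 (sll) RAW r7
  cy2 -> i3/i4 (xor/mul) pair
  cy3 -> i5 (mulh) no-port MUL/MUL
  cy4 -> i6 (mul) no-port MUL/MUL
  cy5 -> i7/i8 (mulh/ld) pair
  cy6 -> i9 (beq) tail

ISSUED = 7,8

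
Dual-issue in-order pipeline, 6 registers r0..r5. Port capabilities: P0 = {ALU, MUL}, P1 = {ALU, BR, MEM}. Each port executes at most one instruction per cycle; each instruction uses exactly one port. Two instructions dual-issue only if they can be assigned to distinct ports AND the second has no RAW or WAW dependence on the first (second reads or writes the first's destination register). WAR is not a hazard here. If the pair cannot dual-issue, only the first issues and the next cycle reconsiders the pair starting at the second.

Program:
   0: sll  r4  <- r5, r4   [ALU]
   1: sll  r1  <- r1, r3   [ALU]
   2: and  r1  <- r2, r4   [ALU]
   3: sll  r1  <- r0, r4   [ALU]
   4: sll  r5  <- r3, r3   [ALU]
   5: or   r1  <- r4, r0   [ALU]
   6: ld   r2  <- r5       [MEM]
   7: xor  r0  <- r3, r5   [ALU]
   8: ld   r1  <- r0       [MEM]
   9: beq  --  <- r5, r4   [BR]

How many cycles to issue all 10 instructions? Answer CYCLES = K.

CYCLES = 7

[0] i0,i1  sll.ALU sll.ALU  -- dual
[1] i2  and.ALU  -- WAW r1
[2] i3,i4  sll.ALU sll.ALU  -- dual
[3] i5,i6  or.ALU ld.MEM  -- dual
[4] i7  xor.ALU  -- RAW r0
[5] i8  ld.MEM  -- no-port MEM/BR
[6] i9  beq.BR  -- tail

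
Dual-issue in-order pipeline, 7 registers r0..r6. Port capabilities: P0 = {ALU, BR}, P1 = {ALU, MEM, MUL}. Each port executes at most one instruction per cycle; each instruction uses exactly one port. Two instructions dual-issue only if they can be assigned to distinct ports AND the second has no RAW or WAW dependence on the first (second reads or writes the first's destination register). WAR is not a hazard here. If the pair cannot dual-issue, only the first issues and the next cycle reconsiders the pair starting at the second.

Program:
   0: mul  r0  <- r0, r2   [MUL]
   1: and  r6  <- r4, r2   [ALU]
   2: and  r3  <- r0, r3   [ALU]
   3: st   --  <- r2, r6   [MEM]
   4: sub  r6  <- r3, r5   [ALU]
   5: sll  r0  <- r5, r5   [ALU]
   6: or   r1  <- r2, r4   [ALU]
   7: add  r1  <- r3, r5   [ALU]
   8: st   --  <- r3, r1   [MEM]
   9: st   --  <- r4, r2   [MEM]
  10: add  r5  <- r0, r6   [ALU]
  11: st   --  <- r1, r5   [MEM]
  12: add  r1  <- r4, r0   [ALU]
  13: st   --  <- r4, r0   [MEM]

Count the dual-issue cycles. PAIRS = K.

c0: i0/i1 mul.MUL and.ALU  dual
c1: i2/i3 and.ALU st.MEM  dual
c2: i4/i5 sub.ALU sll.ALU  dual
c3: i6 or.ALU  WAW r1
c4: i7 add.ALU  RAW r1
c5: i8 st.MEM  no-port MEM/MEM
c6: i9/i10 st.MEM add.ALU  dual
c7: i11/i12 st.MEM add.ALU  dual
c8: i13 st.MEM  tail

PAIRS = 5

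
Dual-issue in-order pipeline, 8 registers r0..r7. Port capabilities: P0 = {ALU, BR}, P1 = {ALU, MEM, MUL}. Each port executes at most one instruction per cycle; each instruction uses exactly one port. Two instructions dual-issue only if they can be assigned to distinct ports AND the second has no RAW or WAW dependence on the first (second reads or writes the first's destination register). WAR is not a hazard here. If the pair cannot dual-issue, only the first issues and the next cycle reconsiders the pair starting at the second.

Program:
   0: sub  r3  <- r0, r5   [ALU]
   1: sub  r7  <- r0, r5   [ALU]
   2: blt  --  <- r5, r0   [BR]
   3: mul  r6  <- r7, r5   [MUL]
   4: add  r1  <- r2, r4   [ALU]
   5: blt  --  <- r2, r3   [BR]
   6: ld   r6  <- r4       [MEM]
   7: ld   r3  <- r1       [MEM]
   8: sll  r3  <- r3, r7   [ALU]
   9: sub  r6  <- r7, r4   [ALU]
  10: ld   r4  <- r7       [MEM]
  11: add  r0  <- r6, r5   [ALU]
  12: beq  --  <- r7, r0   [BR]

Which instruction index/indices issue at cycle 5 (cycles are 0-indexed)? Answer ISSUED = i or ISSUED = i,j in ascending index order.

  cy0 -> i0/i1 (sub.ALU sub.ALU) dual
  cy1 -> i2/i3 (blt.BR mul.MUL) dual
  cy2 -> i4/i5 (add.ALU blt.BR) dual
  cy3 -> i6 (ld.MEM) no-port MEM/MEM
  cy4 -> i7 (ld.MEM) RAW+WAW r3
  cy5 -> i8/i9 (sll.ALU sub.ALU) dual
  cy6 -> i10/i11 (ld.MEM add.ALU) dual
  cy7 -> i12 (beq.BR) tail

ISSUED = 8,9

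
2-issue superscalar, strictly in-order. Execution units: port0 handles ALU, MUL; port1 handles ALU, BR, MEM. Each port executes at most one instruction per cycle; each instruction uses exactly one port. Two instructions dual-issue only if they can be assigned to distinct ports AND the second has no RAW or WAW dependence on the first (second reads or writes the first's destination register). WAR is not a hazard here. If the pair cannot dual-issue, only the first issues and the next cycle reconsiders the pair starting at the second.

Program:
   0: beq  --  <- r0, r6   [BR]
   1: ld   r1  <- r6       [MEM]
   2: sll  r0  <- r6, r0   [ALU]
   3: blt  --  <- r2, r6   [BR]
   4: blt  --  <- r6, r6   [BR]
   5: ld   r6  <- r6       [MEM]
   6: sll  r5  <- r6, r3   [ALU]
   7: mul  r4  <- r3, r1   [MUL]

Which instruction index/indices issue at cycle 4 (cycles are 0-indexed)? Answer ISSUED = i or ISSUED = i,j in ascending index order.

ISSUED = 5

[0] i0  beq.BR  -- no-port BR/MEM
[1] i1/i2  ld.MEM;sll.ALU  -- pair
[2] i3  blt.BR  -- no-port BR/BR
[3] i4  blt.BR  -- no-port BR/MEM
[4] i5  ld.MEM  -- RAW r6
[5] i6/i7  sll.ALU;mul.MUL  -- pair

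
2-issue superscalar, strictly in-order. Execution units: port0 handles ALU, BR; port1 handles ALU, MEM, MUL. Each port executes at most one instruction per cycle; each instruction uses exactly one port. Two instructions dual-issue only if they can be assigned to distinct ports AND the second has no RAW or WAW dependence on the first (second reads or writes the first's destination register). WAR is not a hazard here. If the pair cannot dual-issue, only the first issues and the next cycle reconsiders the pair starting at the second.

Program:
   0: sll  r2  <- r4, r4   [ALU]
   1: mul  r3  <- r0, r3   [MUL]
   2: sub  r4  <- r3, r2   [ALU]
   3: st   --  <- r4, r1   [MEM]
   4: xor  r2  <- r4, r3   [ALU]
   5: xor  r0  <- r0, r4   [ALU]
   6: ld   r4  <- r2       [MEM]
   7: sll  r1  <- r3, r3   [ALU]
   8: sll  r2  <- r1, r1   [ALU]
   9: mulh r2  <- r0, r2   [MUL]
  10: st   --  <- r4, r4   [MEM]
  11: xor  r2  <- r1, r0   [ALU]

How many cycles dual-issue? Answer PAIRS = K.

  cy0 -> i0/i1 (sll.ALU+mul.MUL) dual
  cy1 -> i2 (sub.ALU) RAW r4
  cy2 -> i3/i4 (st.MEM+xor.ALU) dual
  cy3 -> i5/i6 (xor.ALU+ld.MEM) dual
  cy4 -> i7 (sll.ALU) RAW r1
  cy5 -> i8 (sll.ALU) RAW+WAW r2
  cy6 -> i9 (mulh.MUL) no-port MUL/MEM
  cy7 -> i10/i11 (st.MEM+xor.ALU) dual

PAIRS = 4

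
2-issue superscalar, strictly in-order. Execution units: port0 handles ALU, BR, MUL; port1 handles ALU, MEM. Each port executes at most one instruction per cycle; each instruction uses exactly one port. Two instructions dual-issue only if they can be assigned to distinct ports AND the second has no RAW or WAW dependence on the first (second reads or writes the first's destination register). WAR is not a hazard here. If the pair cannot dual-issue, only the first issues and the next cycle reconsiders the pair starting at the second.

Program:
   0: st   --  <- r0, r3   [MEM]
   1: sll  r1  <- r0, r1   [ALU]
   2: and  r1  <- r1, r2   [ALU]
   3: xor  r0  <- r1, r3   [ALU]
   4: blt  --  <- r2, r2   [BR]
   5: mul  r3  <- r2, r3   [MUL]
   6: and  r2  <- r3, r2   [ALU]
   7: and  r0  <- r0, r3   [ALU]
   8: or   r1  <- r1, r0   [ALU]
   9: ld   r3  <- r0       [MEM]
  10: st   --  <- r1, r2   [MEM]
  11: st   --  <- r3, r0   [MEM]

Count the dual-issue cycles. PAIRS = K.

0. st sll @i0+i1  | 2-wide
1. and @i2  | RAW r1
2. xor blt @i3+i4  | 2-wide
3. mul @i5  | RAW r3
4. and and @i6+i7  | 2-wide
5. or ld @i8+i9  | 2-wide
6. st @i10  | no-port MEM/MEM
7. st @i11  | tail

PAIRS = 4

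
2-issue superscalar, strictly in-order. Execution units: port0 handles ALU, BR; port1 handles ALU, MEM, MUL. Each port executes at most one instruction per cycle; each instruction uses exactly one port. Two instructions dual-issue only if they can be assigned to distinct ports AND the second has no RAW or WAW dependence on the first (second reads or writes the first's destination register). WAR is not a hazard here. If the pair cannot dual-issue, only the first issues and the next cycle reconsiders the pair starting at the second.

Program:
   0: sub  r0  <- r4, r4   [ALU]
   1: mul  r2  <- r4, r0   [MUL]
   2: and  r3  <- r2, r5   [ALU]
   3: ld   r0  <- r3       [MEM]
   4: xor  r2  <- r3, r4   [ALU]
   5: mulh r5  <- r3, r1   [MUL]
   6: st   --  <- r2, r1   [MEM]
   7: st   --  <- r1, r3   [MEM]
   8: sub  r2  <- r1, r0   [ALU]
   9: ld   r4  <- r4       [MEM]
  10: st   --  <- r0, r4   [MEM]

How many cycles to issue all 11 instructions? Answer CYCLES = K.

c0: i0 sub  RAW r0
c1: i1 mul  RAW r2
c2: i2 and  RAW r3
c3: i3+i4 ld xor  dual
c4: i5 mulh  no-port MUL/MEM
c5: i6 st  no-port MEM/MEM
c6: i7+i8 st sub  dual
c7: i9 ld  no-port MEM/MEM
c8: i10 st  tail

CYCLES = 9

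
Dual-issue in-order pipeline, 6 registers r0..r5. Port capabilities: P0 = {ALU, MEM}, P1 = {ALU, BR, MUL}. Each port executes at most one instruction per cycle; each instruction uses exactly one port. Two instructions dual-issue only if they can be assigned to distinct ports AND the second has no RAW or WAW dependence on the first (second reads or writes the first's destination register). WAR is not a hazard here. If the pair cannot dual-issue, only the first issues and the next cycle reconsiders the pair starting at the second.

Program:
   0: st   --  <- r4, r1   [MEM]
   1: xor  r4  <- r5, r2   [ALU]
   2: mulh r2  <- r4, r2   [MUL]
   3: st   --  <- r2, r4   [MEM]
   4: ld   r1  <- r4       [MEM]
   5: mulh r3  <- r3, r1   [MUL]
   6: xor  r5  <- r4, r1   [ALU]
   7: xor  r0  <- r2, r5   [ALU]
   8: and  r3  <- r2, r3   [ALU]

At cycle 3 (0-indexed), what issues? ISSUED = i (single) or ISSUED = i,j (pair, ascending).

ISSUED = 4

0. st.MEM;xor.ALU @i0/i1  | 2-wide
1. mulh.MUL @i2  | RAW r2
2. st.MEM @i3  | no-port MEM/MEM
3. ld.MEM @i4  | RAW r1
4. mulh.MUL;xor.ALU @i5/i6  | 2-wide
5. xor.ALU;and.ALU @i7/i8  | 2-wide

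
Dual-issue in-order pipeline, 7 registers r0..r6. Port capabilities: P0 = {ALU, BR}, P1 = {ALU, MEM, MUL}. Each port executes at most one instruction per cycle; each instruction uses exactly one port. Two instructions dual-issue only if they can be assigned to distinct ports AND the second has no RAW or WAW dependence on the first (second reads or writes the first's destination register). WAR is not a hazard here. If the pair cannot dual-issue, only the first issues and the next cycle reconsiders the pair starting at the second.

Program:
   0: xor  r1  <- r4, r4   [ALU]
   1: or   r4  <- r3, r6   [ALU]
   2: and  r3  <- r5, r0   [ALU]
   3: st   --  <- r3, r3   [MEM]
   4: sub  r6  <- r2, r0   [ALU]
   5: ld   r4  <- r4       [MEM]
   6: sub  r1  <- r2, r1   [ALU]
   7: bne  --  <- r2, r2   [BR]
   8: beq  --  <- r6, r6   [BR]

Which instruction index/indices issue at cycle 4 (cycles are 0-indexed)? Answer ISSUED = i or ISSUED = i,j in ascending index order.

ISSUED = 7

t=0 i0&i1:xor+or ; pair
t=1 i2:and ; RAW r3
t=2 i3&i4:st+sub ; pair
t=3 i5&i6:ld+sub ; pair
t=4 i7:bne ; no-port BR/BR
t=5 i8:beq ; tail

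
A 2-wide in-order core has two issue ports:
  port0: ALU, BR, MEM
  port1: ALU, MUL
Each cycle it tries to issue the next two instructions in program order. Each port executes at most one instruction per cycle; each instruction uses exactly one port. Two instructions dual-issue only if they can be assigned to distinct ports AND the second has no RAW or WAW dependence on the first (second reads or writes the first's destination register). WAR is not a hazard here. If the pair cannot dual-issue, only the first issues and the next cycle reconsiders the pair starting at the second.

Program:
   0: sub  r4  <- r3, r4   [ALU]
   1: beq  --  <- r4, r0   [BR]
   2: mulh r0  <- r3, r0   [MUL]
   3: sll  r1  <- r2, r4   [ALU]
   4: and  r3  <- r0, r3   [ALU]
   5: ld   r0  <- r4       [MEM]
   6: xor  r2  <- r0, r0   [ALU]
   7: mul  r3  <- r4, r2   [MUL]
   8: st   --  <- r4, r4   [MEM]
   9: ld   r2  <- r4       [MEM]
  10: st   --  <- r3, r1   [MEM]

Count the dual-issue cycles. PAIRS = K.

c0: i0 sub.ALU  RAW r4
c1: i1+i2 beq.BR mulh.MUL  2-wide
c2: i3+i4 sll.ALU and.ALU  2-wide
c3: i5 ld.MEM  RAW r0
c4: i6 xor.ALU  RAW r2
c5: i7+i8 mul.MUL st.MEM  2-wide
c6: i9 ld.MEM  no-port MEM/MEM
c7: i10 st.MEM  tail

PAIRS = 3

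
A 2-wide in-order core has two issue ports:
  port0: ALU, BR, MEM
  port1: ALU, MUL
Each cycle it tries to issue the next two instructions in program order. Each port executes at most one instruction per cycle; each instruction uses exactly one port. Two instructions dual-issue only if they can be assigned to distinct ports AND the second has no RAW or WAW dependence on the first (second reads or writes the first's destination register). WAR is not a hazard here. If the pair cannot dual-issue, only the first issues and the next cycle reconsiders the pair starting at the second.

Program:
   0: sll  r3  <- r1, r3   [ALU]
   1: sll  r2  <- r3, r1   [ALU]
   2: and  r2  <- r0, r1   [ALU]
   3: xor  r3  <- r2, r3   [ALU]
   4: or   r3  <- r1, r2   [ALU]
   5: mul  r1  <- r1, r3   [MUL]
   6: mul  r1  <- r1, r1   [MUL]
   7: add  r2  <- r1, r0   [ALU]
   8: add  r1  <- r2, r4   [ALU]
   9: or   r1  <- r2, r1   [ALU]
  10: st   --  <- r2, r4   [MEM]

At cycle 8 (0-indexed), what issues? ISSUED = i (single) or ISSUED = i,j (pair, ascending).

c0: i0 sll.ALU  RAW r3
c1: i1 sll.ALU  WAW r2
c2: i2 and.ALU  RAW r2
c3: i3 xor.ALU  WAW r3
c4: i4 or.ALU  RAW r3
c5: i5 mul.MUL  no-port MUL/MUL
c6: i6 mul.MUL  RAW r1
c7: i7 add.ALU  RAW r2
c8: i8 add.ALU  RAW+WAW r1
c9: i9,i10 or.ALU+st.MEM  pair

ISSUED = 8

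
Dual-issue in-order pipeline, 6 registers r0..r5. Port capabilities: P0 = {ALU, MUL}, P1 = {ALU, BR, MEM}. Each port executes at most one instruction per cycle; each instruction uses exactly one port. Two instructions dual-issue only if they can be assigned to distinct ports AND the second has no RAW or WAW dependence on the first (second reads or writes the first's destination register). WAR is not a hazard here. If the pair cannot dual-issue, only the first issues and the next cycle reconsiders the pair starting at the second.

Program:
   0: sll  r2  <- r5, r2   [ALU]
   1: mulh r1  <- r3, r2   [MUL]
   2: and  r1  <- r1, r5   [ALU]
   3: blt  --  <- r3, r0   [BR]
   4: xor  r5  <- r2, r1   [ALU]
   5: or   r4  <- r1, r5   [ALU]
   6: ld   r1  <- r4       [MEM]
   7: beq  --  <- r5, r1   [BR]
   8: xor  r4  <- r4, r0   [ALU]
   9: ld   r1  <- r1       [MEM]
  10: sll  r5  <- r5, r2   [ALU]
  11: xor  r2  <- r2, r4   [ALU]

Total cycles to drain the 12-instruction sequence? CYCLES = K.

#0 head=0: sll.ALU i0 RAW r2
#1 head=1: mulh.MUL i1 RAW+WAW r1
#2 head=2: and.ALU blt.BR i2,i3 2-wide
#3 head=4: xor.ALU i4 RAW r5
#4 head=5: or.ALU i5 RAW r4
#5 head=6: ld.MEM i6 no-port MEM/BR
#6 head=7: beq.BR xor.ALU i7,i8 2-wide
#7 head=9: ld.MEM sll.ALU i9,i10 2-wide
#8 head=11: xor.ALU i11 tail

CYCLES = 9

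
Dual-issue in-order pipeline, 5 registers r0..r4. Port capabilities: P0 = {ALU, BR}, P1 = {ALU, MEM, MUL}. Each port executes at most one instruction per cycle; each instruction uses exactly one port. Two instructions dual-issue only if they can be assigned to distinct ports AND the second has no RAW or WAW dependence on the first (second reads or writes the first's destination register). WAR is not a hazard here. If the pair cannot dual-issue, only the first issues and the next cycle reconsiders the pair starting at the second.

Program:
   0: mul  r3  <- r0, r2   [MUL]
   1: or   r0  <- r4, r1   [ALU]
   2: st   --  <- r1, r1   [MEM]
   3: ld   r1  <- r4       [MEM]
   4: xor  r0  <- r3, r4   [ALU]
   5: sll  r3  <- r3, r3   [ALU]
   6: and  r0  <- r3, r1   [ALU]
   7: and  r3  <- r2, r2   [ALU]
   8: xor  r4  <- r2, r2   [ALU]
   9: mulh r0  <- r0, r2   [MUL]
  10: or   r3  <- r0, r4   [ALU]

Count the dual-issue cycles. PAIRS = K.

0. mul/or @i0/i1  | 2-wide
1. st @i2  | no-port MEM/MEM
2. ld/xor @i3/i4  | 2-wide
3. sll @i5  | RAW r3
4. and/and @i6/i7  | 2-wide
5. xor/mulh @i8/i9  | 2-wide
6. or @i10  | tail

PAIRS = 4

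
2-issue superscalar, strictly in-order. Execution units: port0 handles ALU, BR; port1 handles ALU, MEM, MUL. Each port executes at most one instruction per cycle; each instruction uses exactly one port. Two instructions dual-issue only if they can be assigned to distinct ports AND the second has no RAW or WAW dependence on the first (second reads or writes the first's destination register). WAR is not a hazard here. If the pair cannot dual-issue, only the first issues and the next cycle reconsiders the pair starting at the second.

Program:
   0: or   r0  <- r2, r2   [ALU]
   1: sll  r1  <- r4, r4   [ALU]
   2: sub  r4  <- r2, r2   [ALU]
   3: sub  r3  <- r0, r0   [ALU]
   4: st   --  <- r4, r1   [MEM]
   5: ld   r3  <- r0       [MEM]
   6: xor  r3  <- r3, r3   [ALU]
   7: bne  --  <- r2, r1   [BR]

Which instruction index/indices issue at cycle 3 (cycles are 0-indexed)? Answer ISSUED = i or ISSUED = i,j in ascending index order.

#0 head=0: or+sll i0,i1 pair
#1 head=2: sub+sub i2,i3 pair
#2 head=4: st i4 no-port MEM/MEM
#3 head=5: ld i5 RAW+WAW r3
#4 head=6: xor+bne i6,i7 pair

ISSUED = 5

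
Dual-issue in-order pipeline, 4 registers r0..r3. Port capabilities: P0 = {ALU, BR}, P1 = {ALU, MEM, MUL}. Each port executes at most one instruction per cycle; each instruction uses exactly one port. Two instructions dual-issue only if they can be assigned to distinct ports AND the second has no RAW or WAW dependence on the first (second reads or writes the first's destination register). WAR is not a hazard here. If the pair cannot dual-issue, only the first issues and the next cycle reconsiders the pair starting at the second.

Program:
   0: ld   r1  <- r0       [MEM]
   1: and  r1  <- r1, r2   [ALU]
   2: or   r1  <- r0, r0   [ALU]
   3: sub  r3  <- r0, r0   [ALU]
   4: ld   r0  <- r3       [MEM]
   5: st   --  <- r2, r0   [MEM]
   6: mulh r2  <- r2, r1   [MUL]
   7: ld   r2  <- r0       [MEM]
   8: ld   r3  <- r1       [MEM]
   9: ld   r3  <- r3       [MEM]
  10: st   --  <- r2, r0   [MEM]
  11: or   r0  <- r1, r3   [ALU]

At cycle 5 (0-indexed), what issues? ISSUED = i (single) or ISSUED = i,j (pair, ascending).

0. ld @i0  | RAW+WAW r1
1. and @i1  | WAW r1
2. or sub @i2&i3  | dual
3. ld @i4  | no-port MEM/MEM
4. st @i5  | no-port MEM/MUL
5. mulh @i6  | no-port MUL/MEM
6. ld @i7  | no-port MEM/MEM
7. ld @i8  | no-port MEM/MEM
8. ld @i9  | no-port MEM/MEM
9. st or @i10&i11  | dual

ISSUED = 6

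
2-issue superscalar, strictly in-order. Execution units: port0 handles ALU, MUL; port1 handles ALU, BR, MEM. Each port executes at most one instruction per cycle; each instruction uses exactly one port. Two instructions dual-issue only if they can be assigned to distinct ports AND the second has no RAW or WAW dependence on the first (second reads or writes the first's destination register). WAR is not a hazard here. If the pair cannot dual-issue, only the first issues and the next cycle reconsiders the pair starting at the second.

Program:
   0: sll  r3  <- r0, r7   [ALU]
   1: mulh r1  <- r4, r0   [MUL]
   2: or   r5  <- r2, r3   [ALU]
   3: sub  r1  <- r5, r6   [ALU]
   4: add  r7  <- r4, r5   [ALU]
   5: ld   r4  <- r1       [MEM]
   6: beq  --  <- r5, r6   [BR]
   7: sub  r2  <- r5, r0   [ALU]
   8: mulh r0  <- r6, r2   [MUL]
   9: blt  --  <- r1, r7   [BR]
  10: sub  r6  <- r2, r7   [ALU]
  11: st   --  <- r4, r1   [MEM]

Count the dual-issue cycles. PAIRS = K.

  cy0 -> i0,i1 (sll;mulh) pair
  cy1 -> i2 (or) RAW r5
  cy2 -> i3,i4 (sub;add) pair
  cy3 -> i5 (ld) no-port MEM/BR
  cy4 -> i6,i7 (beq;sub) pair
  cy5 -> i8,i9 (mulh;blt) pair
  cy6 -> i10,i11 (sub;st) pair

PAIRS = 5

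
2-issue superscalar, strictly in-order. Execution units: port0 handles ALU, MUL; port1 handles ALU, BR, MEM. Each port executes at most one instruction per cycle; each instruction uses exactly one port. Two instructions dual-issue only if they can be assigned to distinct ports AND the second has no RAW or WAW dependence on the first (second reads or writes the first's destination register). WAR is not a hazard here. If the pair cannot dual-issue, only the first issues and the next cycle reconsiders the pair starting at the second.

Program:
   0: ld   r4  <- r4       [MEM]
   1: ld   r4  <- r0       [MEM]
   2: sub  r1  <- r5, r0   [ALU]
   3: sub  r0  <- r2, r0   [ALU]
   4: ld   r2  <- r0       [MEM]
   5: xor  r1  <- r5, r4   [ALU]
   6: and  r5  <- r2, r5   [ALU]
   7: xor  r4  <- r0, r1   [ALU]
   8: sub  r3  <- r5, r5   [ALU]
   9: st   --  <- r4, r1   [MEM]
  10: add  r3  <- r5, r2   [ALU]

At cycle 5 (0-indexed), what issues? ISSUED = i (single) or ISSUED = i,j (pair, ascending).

ISSUED = 8,9

#0 head=0: ld.MEM i0 no-port MEM/MEM
#1 head=1: ld.MEM;sub.ALU i1&i2 2-wide
#2 head=3: sub.ALU i3 RAW r0
#3 head=4: ld.MEM;xor.ALU i4&i5 2-wide
#4 head=6: and.ALU;xor.ALU i6&i7 2-wide
#5 head=8: sub.ALU;st.MEM i8&i9 2-wide
#6 head=10: add.ALU i10 tail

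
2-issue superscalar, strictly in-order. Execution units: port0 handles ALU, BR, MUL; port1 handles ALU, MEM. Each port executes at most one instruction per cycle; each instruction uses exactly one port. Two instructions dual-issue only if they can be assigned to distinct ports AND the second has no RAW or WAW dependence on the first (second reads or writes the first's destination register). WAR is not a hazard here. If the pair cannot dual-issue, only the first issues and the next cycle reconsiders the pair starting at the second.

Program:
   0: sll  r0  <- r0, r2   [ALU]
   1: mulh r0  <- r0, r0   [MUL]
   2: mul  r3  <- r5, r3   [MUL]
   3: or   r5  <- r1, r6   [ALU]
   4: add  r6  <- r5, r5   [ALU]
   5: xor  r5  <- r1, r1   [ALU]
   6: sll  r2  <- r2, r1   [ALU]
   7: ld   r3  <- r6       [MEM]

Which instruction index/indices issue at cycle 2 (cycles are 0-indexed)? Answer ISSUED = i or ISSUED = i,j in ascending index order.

  cy0 -> i0 (sll.ALU) RAW+WAW r0
  cy1 -> i1 (mulh.MUL) no-port MUL/MUL
  cy2 -> i2,i3 (mul.MUL;or.ALU) pair
  cy3 -> i4,i5 (add.ALU;xor.ALU) pair
  cy4 -> i6,i7 (sll.ALU;ld.MEM) pair

ISSUED = 2,3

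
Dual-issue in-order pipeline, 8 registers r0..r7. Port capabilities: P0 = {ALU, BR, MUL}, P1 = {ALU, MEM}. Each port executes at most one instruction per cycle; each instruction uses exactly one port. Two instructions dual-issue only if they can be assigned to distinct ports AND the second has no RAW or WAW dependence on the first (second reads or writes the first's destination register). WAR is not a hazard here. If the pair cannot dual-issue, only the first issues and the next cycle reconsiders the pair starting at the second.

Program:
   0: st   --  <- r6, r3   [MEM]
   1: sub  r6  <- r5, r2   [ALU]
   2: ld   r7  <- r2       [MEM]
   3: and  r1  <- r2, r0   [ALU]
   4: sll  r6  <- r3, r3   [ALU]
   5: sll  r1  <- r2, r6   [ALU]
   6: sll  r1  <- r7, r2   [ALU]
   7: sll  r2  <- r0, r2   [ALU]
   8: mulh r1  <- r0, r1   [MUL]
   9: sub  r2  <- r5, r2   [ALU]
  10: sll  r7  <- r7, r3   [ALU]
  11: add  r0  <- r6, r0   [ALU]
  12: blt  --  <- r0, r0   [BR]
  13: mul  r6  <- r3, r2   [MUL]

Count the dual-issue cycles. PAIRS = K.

PAIRS = 5

0. st;sub @i0,i1  | 2-wide
1. ld;and @i2,i3  | 2-wide
2. sll @i4  | RAW r6
3. sll @i5  | WAW r1
4. sll;sll @i6,i7  | 2-wide
5. mulh;sub @i8,i9  | 2-wide
6. sll;add @i10,i11  | 2-wide
7. blt @i12  | no-port BR/MUL
8. mul @i13  | tail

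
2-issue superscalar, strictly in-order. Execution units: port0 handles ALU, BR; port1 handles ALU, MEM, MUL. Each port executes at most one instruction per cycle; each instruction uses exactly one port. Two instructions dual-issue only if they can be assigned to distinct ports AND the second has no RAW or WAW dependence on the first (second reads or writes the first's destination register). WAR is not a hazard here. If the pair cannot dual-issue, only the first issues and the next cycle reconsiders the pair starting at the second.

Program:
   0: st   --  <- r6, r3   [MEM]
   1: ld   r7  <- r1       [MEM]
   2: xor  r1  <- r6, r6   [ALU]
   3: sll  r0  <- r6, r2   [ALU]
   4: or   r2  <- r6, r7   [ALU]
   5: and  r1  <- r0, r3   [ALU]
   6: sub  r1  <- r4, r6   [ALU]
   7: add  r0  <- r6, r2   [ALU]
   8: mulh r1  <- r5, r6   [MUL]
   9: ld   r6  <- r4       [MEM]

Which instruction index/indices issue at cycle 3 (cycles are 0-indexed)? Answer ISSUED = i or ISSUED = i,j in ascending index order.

ISSUED = 5

#0 head=0: st i0 no-port MEM/MEM
#1 head=1: ld;xor i1/i2 pair
#2 head=3: sll;or i3/i4 pair
#3 head=5: and i5 WAW r1
#4 head=6: sub;add i6/i7 pair
#5 head=8: mulh i8 no-port MUL/MEM
#6 head=9: ld i9 tail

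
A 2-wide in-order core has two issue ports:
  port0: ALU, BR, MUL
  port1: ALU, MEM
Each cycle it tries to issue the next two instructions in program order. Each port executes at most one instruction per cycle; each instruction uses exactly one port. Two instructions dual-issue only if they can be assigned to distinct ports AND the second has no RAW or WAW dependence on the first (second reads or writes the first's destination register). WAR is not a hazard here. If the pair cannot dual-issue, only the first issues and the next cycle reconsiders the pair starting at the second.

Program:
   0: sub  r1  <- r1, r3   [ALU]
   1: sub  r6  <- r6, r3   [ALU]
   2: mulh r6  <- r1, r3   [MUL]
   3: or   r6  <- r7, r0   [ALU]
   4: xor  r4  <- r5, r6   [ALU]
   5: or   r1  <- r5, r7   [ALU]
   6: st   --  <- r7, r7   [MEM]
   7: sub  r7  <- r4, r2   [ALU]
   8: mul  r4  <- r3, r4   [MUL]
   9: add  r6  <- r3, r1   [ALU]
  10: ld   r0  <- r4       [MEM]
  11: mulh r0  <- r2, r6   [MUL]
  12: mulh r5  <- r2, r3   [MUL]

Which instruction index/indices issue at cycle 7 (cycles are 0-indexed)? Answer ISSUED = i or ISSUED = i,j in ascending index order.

ISSUED = 11

t=0 i0,i1:sub/sub ; pair
t=1 i2:mulh ; WAW r6
t=2 i3:or ; RAW r6
t=3 i4,i5:xor/or ; pair
t=4 i6,i7:st/sub ; pair
t=5 i8,i9:mul/add ; pair
t=6 i10:ld ; WAW r0
t=7 i11:mulh ; no-port MUL/MUL
t=8 i12:mulh ; tail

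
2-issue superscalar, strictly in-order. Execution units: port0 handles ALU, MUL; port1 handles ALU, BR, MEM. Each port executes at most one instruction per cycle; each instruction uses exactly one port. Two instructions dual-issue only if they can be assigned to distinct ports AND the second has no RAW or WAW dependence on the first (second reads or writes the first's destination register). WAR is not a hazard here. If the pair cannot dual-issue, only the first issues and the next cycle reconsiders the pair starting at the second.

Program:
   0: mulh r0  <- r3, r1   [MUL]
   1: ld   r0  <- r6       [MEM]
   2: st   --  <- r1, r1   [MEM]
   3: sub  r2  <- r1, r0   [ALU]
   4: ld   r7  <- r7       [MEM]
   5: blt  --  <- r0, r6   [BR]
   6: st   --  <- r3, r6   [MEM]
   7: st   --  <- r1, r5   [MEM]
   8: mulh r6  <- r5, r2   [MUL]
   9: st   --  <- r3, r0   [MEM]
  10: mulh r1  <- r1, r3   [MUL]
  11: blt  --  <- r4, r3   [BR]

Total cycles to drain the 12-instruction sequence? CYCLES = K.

CYCLES = 9

[0] i0  mulh.MUL  -- WAW r0
[1] i1  ld.MEM  -- no-port MEM/MEM
[2] i2&i3  st.MEM sub.ALU  -- pair
[3] i4  ld.MEM  -- no-port MEM/BR
[4] i5  blt.BR  -- no-port BR/MEM
[5] i6  st.MEM  -- no-port MEM/MEM
[6] i7&i8  st.MEM mulh.MUL  -- pair
[7] i9&i10  st.MEM mulh.MUL  -- pair
[8] i11  blt.BR  -- tail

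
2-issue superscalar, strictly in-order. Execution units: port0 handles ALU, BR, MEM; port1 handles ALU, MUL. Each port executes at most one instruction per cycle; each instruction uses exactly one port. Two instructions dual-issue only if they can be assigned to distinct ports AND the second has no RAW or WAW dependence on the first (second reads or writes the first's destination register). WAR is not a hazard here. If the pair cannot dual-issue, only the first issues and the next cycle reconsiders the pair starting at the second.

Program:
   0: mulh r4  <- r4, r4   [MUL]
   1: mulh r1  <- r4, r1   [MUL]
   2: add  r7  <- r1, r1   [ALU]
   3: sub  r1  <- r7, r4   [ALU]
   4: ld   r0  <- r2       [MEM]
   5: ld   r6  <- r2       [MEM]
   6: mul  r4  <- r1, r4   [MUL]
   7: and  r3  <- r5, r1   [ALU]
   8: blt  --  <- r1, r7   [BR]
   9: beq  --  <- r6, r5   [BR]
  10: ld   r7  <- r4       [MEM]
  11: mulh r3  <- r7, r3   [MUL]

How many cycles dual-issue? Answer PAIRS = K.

[0] i0  mulh.MUL  -- no-port MUL/MUL
[1] i1  mulh.MUL  -- RAW r1
[2] i2  add.ALU  -- RAW r7
[3] i3&i4  sub.ALU;ld.MEM  -- dual
[4] i5&i6  ld.MEM;mul.MUL  -- dual
[5] i7&i8  and.ALU;blt.BR  -- dual
[6] i9  beq.BR  -- no-port BR/MEM
[7] i10  ld.MEM  -- RAW r7
[8] i11  mulh.MUL  -- tail

PAIRS = 3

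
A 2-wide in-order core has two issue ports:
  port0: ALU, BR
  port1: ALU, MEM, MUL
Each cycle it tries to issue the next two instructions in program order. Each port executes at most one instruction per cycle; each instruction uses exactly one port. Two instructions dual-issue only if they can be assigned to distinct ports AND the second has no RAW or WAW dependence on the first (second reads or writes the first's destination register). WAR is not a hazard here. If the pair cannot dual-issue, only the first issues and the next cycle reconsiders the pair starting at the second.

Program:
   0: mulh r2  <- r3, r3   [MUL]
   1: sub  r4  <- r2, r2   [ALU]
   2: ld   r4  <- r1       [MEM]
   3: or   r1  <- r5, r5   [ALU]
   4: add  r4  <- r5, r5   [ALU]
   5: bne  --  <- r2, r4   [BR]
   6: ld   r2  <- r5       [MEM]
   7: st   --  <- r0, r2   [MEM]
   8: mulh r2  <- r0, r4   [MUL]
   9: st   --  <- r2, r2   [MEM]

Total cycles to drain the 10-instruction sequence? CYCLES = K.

  cy0 -> i0 (mulh) RAW r2
  cy1 -> i1 (sub) WAW r4
  cy2 -> i2+i3 (ld/or) dual
  cy3 -> i4 (add) RAW r4
  cy4 -> i5+i6 (bne/ld) dual
  cy5 -> i7 (st) no-port MEM/MUL
  cy6 -> i8 (mulh) no-port MUL/MEM
  cy7 -> i9 (st) tail

CYCLES = 8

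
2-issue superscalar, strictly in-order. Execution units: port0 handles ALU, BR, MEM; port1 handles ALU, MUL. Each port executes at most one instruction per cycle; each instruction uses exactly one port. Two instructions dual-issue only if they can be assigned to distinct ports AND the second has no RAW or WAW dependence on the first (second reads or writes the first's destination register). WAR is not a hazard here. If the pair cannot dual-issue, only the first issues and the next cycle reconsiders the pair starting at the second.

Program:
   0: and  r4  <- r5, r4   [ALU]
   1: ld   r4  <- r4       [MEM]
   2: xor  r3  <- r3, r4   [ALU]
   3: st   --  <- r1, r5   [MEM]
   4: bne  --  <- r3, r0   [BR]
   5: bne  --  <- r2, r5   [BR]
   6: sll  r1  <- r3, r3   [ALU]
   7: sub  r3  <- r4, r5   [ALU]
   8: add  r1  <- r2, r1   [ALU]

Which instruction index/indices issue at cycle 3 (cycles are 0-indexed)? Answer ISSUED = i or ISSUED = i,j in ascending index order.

ISSUED = 4

c0: i0 and.ALU  RAW+WAW r4
c1: i1 ld.MEM  RAW r4
c2: i2/i3 xor.ALU+st.MEM  2-wide
c3: i4 bne.BR  no-port BR/BR
c4: i5/i6 bne.BR+sll.ALU  2-wide
c5: i7/i8 sub.ALU+add.ALU  2-wide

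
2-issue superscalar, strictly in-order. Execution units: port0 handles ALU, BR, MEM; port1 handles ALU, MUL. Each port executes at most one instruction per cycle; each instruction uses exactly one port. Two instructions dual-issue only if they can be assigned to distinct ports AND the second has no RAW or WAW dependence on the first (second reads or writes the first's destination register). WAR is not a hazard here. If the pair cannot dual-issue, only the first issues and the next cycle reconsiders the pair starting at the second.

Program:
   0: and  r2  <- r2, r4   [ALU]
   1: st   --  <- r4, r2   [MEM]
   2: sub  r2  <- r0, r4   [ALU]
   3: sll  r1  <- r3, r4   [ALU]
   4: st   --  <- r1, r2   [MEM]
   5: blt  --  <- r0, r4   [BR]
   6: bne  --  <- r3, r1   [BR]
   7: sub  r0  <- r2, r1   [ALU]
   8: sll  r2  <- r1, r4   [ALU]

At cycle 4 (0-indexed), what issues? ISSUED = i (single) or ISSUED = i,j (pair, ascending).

[0] i0  and  -- RAW r2
[1] i1&i2  st+sub  -- pair
[2] i3  sll  -- RAW r1
[3] i4  st  -- no-port MEM/BR
[4] i5  blt  -- no-port BR/BR
[5] i6&i7  bne+sub  -- pair
[6] i8  sll  -- tail

ISSUED = 5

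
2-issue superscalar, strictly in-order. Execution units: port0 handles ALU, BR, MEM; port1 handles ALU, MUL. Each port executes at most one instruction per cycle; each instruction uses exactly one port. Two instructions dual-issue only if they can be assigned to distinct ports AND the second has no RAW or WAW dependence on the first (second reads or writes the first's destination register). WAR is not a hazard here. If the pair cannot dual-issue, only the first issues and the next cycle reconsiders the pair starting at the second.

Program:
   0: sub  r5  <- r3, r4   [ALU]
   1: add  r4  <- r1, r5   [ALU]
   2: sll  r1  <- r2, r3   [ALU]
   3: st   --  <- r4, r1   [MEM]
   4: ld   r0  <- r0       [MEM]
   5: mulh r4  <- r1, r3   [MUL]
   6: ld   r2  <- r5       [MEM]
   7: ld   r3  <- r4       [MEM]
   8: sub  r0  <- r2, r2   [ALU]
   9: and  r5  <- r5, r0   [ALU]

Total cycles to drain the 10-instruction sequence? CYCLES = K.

CYCLES = 7

t=0 i0:sub ; RAW r5
t=1 i1/i2:add;sll ; dual
t=2 i3:st ; no-port MEM/MEM
t=3 i4/i5:ld;mulh ; dual
t=4 i6:ld ; no-port MEM/MEM
t=5 i7/i8:ld;sub ; dual
t=6 i9:and ; tail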